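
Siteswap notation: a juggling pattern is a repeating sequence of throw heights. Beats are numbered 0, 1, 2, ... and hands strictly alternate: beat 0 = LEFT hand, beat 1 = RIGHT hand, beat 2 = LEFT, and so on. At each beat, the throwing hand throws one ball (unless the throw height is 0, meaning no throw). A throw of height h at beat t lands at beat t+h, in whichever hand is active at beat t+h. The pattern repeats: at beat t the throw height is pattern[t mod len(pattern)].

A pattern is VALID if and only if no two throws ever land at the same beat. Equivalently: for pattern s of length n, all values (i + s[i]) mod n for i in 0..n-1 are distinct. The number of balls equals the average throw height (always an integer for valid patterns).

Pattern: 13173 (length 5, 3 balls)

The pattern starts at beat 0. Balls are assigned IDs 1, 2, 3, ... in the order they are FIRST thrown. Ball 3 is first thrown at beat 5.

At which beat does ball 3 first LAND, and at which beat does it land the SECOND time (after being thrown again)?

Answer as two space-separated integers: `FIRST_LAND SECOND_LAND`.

Answer: 6 9

Derivation:
Beat 0 (L): throw ball1 h=1 -> lands@1:R; in-air after throw: [b1@1:R]
Beat 1 (R): throw ball1 h=3 -> lands@4:L; in-air after throw: [b1@4:L]
Beat 2 (L): throw ball2 h=1 -> lands@3:R; in-air after throw: [b2@3:R b1@4:L]
Beat 3 (R): throw ball2 h=7 -> lands@10:L; in-air after throw: [b1@4:L b2@10:L]
Beat 4 (L): throw ball1 h=3 -> lands@7:R; in-air after throw: [b1@7:R b2@10:L]
Beat 5 (R): throw ball3 h=1 -> lands@6:L; in-air after throw: [b3@6:L b1@7:R b2@10:L]
Beat 6 (L): throw ball3 h=3 -> lands@9:R; in-air after throw: [b1@7:R b3@9:R b2@10:L]
Beat 7 (R): throw ball1 h=1 -> lands@8:L; in-air after throw: [b1@8:L b3@9:R b2@10:L]
Beat 8 (L): throw ball1 h=7 -> lands@15:R; in-air after throw: [b3@9:R b2@10:L b1@15:R]
Beat 9 (R): throw ball3 h=3 -> lands@12:L; in-air after throw: [b2@10:L b3@12:L b1@15:R]
Ball 3: thrown@5 h=1 -> first land @6; rethrown@6 h=3 -> second land @9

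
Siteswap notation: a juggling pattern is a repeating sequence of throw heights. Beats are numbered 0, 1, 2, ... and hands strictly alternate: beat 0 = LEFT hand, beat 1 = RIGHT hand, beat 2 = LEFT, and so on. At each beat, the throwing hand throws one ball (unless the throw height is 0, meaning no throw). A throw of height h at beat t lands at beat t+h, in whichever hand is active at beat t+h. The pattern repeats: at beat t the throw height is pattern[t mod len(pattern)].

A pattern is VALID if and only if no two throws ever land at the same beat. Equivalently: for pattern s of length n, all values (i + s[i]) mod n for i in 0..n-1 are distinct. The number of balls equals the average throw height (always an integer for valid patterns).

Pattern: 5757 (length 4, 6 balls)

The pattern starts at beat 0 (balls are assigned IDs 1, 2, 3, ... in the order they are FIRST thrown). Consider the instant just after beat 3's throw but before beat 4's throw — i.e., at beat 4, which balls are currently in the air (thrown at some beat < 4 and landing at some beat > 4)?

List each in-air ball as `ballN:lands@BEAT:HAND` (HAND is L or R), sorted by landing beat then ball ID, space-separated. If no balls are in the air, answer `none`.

Answer: ball1:lands@5:R ball3:lands@7:R ball2:lands@8:L ball4:lands@10:L

Derivation:
Beat 0 (L): throw ball1 h=5 -> lands@5:R; in-air after throw: [b1@5:R]
Beat 1 (R): throw ball2 h=7 -> lands@8:L; in-air after throw: [b1@5:R b2@8:L]
Beat 2 (L): throw ball3 h=5 -> lands@7:R; in-air after throw: [b1@5:R b3@7:R b2@8:L]
Beat 3 (R): throw ball4 h=7 -> lands@10:L; in-air after throw: [b1@5:R b3@7:R b2@8:L b4@10:L]
Beat 4 (L): throw ball5 h=5 -> lands@9:R; in-air after throw: [b1@5:R b3@7:R b2@8:L b5@9:R b4@10:L]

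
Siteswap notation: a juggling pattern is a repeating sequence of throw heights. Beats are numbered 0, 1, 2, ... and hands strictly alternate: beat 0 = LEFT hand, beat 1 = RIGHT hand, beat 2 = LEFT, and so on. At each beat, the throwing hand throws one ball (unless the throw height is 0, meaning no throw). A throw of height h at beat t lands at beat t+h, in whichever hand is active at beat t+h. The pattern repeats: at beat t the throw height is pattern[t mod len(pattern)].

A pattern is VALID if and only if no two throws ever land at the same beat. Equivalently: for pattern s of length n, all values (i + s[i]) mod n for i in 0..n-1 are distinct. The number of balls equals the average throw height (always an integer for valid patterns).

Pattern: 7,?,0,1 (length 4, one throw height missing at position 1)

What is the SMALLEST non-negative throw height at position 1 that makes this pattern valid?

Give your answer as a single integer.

i=0: (0 + 7) mod 4 = 3
i=1: s[i]=? (unknown)
i=2: (2 + 0) mod 4 = 2
i=3: (3 + 1) mod 4 = 0
Known residues: [0, 2, 3]; need a permutation of 0..3, so missing residue r = 1
Need (1 + s) mod 4 = 1; smallest s = (1 - 1) mod 4 = 0

Answer: 0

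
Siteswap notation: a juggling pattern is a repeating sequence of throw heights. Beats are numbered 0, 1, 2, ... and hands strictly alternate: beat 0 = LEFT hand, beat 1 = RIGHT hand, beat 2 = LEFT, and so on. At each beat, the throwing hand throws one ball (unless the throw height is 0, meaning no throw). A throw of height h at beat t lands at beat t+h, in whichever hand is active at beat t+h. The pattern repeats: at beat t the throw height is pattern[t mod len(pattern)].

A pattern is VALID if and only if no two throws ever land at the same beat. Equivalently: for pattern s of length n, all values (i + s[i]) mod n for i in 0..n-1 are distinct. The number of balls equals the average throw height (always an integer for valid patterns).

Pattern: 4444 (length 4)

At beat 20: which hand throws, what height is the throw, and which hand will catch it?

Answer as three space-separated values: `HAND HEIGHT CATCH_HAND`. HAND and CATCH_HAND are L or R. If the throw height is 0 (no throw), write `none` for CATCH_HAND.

Answer: L 4 L

Derivation:
Beat 20: 20 mod 2 = 0, so hand = L
Throw height = pattern[20 mod 4] = pattern[0] = 4
Lands at beat 20+4=24, 24 mod 2 = 0, so catch hand = L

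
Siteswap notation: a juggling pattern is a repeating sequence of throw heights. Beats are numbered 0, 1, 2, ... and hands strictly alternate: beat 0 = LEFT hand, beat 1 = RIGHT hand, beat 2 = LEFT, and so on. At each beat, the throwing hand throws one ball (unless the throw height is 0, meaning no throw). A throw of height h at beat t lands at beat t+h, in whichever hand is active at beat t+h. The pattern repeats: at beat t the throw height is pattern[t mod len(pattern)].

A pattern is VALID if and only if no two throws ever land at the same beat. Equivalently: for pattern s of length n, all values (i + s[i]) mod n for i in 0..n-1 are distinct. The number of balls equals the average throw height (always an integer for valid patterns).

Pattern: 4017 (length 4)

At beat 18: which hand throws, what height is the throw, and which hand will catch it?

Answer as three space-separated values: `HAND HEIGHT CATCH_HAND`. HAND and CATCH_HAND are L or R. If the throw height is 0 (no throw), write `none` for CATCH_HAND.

Answer: L 1 R

Derivation:
Beat 18: 18 mod 2 = 0, so hand = L
Throw height = pattern[18 mod 4] = pattern[2] = 1
Lands at beat 18+1=19, 19 mod 2 = 1, so catch hand = R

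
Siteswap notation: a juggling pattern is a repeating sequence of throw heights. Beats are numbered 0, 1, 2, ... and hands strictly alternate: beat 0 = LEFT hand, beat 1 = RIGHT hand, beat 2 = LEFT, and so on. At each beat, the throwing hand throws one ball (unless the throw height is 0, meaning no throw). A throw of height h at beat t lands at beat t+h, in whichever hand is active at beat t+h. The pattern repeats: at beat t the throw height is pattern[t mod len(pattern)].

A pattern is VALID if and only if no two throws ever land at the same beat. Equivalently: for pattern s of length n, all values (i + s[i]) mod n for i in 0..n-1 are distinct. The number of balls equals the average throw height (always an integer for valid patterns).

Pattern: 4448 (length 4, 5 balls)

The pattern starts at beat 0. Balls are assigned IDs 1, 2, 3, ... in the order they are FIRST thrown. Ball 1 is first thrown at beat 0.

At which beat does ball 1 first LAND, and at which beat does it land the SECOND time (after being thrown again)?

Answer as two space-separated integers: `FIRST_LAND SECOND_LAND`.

Beat 0 (L): throw ball1 h=4 -> lands@4:L; in-air after throw: [b1@4:L]
Beat 1 (R): throw ball2 h=4 -> lands@5:R; in-air after throw: [b1@4:L b2@5:R]
Beat 2 (L): throw ball3 h=4 -> lands@6:L; in-air after throw: [b1@4:L b2@5:R b3@6:L]
Beat 3 (R): throw ball4 h=8 -> lands@11:R; in-air after throw: [b1@4:L b2@5:R b3@6:L b4@11:R]
Beat 4 (L): throw ball1 h=4 -> lands@8:L; in-air after throw: [b2@5:R b3@6:L b1@8:L b4@11:R]
Beat 5 (R): throw ball2 h=4 -> lands@9:R; in-air after throw: [b3@6:L b1@8:L b2@9:R b4@11:R]
Beat 6 (L): throw ball3 h=4 -> lands@10:L; in-air after throw: [b1@8:L b2@9:R b3@10:L b4@11:R]
Beat 7 (R): throw ball5 h=8 -> lands@15:R; in-air after throw: [b1@8:L b2@9:R b3@10:L b4@11:R b5@15:R]
Beat 8 (L): throw ball1 h=4 -> lands@12:L; in-air after throw: [b2@9:R b3@10:L b4@11:R b1@12:L b5@15:R]
Ball 1: thrown@0 h=4 -> first land @4; rethrown@4 h=4 -> second land @8

Answer: 4 8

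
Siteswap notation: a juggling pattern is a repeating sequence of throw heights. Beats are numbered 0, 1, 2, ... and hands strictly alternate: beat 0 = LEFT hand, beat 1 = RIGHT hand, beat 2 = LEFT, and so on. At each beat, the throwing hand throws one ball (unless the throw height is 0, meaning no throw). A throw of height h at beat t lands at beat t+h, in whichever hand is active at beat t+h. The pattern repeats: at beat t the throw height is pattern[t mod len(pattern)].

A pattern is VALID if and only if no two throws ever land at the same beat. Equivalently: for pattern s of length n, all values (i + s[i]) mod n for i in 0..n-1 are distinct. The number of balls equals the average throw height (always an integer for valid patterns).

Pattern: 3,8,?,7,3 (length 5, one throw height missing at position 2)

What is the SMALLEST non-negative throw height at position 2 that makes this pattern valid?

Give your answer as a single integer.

Answer: 4

Derivation:
i=0: (0 + 3) mod 5 = 3
i=1: (1 + 8) mod 5 = 4
i=2: s[i]=? (unknown)
i=3: (3 + 7) mod 5 = 0
i=4: (4 + 3) mod 5 = 2
Known residues: [0, 2, 3, 4]; need a permutation of 0..4, so missing residue r = 1
Need (2 + s) mod 5 = 1; smallest s = (1 - 2) mod 5 = 4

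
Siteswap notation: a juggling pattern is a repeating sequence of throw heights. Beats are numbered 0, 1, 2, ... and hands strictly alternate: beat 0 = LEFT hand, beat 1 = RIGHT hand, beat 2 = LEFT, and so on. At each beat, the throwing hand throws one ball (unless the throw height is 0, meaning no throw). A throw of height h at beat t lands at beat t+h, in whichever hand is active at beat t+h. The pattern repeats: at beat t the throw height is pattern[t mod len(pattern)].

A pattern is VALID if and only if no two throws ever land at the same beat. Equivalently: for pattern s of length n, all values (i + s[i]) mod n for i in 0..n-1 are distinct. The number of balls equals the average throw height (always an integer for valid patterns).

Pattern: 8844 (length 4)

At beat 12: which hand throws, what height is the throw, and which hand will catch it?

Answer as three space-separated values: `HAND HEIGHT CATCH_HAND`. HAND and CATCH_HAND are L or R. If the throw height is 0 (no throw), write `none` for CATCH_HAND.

Answer: L 8 L

Derivation:
Beat 12: 12 mod 2 = 0, so hand = L
Throw height = pattern[12 mod 4] = pattern[0] = 8
Lands at beat 12+8=20, 20 mod 2 = 0, so catch hand = L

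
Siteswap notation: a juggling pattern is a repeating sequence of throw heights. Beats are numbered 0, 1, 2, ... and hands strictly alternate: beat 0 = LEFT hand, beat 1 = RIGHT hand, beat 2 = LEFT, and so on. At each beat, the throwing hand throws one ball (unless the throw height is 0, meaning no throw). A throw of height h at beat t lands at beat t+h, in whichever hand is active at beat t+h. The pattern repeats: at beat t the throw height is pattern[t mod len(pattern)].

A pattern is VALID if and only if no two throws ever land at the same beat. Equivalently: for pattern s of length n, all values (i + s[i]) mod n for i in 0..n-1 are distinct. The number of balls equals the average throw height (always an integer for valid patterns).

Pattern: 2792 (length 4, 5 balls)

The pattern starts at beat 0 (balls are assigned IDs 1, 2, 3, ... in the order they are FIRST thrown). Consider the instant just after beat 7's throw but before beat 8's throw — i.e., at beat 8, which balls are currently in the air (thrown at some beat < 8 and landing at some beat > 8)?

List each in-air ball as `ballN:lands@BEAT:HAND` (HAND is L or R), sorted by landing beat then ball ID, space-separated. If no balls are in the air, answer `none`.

Beat 0 (L): throw ball1 h=2 -> lands@2:L; in-air after throw: [b1@2:L]
Beat 1 (R): throw ball2 h=7 -> lands@8:L; in-air after throw: [b1@2:L b2@8:L]
Beat 2 (L): throw ball1 h=9 -> lands@11:R; in-air after throw: [b2@8:L b1@11:R]
Beat 3 (R): throw ball3 h=2 -> lands@5:R; in-air after throw: [b3@5:R b2@8:L b1@11:R]
Beat 4 (L): throw ball4 h=2 -> lands@6:L; in-air after throw: [b3@5:R b4@6:L b2@8:L b1@11:R]
Beat 5 (R): throw ball3 h=7 -> lands@12:L; in-air after throw: [b4@6:L b2@8:L b1@11:R b3@12:L]
Beat 6 (L): throw ball4 h=9 -> lands@15:R; in-air after throw: [b2@8:L b1@11:R b3@12:L b4@15:R]
Beat 7 (R): throw ball5 h=2 -> lands@9:R; in-air after throw: [b2@8:L b5@9:R b1@11:R b3@12:L b4@15:R]
Beat 8 (L): throw ball2 h=2 -> lands@10:L; in-air after throw: [b5@9:R b2@10:L b1@11:R b3@12:L b4@15:R]

Answer: ball5:lands@9:R ball1:lands@11:R ball3:lands@12:L ball4:lands@15:R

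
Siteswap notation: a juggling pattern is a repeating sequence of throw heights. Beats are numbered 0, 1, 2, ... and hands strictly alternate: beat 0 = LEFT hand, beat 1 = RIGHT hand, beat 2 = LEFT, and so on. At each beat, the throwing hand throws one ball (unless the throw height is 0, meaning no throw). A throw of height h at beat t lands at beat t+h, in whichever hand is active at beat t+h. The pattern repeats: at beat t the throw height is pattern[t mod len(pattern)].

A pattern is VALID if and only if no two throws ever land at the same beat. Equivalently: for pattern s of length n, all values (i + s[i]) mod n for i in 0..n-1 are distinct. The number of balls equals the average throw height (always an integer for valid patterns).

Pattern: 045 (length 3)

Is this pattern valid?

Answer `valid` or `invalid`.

i=0: (i + s[i]) mod n = (0 + 0) mod 3 = 0
i=1: (i + s[i]) mod n = (1 + 4) mod 3 = 2
i=2: (i + s[i]) mod n = (2 + 5) mod 3 = 1
Residues: [0, 2, 1], distinct: True

Answer: valid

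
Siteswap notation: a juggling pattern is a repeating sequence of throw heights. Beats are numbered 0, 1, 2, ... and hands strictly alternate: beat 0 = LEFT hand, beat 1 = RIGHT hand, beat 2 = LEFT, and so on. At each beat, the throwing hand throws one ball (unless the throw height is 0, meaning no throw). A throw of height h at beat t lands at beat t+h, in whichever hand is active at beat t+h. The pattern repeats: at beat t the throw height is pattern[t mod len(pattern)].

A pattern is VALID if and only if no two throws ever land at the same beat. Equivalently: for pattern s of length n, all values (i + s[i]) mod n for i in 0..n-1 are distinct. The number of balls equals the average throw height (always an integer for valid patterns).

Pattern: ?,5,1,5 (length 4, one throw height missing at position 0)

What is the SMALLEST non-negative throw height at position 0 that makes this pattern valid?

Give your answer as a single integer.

i=0: s[i]=? (unknown)
i=1: (1 + 5) mod 4 = 2
i=2: (2 + 1) mod 4 = 3
i=3: (3 + 5) mod 4 = 0
Known residues: [0, 2, 3]; need a permutation of 0..3, so missing residue r = 1
Need (0 + s) mod 4 = 1; smallest s = (1 - 0) mod 4 = 1

Answer: 1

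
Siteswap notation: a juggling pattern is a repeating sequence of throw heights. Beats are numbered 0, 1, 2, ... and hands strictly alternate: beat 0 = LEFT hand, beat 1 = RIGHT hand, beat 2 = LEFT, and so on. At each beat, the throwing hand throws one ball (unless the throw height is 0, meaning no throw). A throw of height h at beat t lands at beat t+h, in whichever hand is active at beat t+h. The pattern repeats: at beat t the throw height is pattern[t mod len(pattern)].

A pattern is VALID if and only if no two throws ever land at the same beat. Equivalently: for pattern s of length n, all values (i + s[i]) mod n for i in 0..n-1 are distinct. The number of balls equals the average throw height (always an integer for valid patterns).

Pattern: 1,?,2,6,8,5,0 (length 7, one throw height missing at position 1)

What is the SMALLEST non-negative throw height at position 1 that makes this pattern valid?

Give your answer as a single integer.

i=0: (0 + 1) mod 7 = 1
i=1: s[i]=? (unknown)
i=2: (2 + 2) mod 7 = 4
i=3: (3 + 6) mod 7 = 2
i=4: (4 + 8) mod 7 = 5
i=5: (5 + 5) mod 7 = 3
i=6: (6 + 0) mod 7 = 6
Known residues: [1, 2, 3, 4, 5, 6]; need a permutation of 0..6, so missing residue r = 0
Need (1 + s) mod 7 = 0; smallest s = (0 - 1) mod 7 = 6

Answer: 6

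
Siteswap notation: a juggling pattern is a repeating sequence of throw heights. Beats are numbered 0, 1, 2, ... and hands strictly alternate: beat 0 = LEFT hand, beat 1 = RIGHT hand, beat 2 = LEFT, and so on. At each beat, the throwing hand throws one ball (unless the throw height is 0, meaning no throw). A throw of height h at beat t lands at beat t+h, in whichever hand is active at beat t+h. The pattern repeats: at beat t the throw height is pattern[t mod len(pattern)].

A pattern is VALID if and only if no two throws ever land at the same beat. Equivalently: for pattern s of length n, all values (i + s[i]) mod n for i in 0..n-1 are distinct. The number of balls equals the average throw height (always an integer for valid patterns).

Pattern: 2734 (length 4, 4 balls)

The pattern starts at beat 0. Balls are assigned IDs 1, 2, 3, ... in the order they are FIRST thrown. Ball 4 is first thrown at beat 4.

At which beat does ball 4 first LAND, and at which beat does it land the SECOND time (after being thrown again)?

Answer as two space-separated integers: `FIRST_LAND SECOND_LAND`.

Beat 0 (L): throw ball1 h=2 -> lands@2:L; in-air after throw: [b1@2:L]
Beat 1 (R): throw ball2 h=7 -> lands@8:L; in-air after throw: [b1@2:L b2@8:L]
Beat 2 (L): throw ball1 h=3 -> lands@5:R; in-air after throw: [b1@5:R b2@8:L]
Beat 3 (R): throw ball3 h=4 -> lands@7:R; in-air after throw: [b1@5:R b3@7:R b2@8:L]
Beat 4 (L): throw ball4 h=2 -> lands@6:L; in-air after throw: [b1@5:R b4@6:L b3@7:R b2@8:L]
Beat 5 (R): throw ball1 h=7 -> lands@12:L; in-air after throw: [b4@6:L b3@7:R b2@8:L b1@12:L]
Beat 6 (L): throw ball4 h=3 -> lands@9:R; in-air after throw: [b3@7:R b2@8:L b4@9:R b1@12:L]
Beat 7 (R): throw ball3 h=4 -> lands@11:R; in-air after throw: [b2@8:L b4@9:R b3@11:R b1@12:L]
Beat 8 (L): throw ball2 h=2 -> lands@10:L; in-air after throw: [b4@9:R b2@10:L b3@11:R b1@12:L]
Beat 9 (R): throw ball4 h=7 -> lands@16:L; in-air after throw: [b2@10:L b3@11:R b1@12:L b4@16:L]
Ball 4: thrown@4 h=2 -> first land @6; rethrown@6 h=3 -> second land @9

Answer: 6 9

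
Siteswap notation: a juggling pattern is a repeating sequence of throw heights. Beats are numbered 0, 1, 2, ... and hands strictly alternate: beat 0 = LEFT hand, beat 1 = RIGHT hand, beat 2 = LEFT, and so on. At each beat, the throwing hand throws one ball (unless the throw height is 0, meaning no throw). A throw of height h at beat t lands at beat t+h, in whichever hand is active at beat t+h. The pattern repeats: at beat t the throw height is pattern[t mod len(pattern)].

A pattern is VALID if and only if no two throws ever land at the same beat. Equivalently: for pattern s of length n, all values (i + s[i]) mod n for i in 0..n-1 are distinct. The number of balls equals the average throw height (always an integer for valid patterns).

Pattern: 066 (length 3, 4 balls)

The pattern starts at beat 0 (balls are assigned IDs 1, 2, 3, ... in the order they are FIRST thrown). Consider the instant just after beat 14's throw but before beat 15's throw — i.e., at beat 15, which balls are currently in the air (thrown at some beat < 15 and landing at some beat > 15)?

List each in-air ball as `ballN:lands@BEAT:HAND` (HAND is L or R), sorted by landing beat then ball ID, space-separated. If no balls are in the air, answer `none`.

Answer: ball3:lands@16:L ball4:lands@17:R ball1:lands@19:R ball2:lands@20:L

Derivation:
Beat 1 (R): throw ball1 h=6 -> lands@7:R; in-air after throw: [b1@7:R]
Beat 2 (L): throw ball2 h=6 -> lands@8:L; in-air after throw: [b1@7:R b2@8:L]
Beat 4 (L): throw ball3 h=6 -> lands@10:L; in-air after throw: [b1@7:R b2@8:L b3@10:L]
Beat 5 (R): throw ball4 h=6 -> lands@11:R; in-air after throw: [b1@7:R b2@8:L b3@10:L b4@11:R]
Beat 7 (R): throw ball1 h=6 -> lands@13:R; in-air after throw: [b2@8:L b3@10:L b4@11:R b1@13:R]
Beat 8 (L): throw ball2 h=6 -> lands@14:L; in-air after throw: [b3@10:L b4@11:R b1@13:R b2@14:L]
Beat 10 (L): throw ball3 h=6 -> lands@16:L; in-air after throw: [b4@11:R b1@13:R b2@14:L b3@16:L]
Beat 11 (R): throw ball4 h=6 -> lands@17:R; in-air after throw: [b1@13:R b2@14:L b3@16:L b4@17:R]
Beat 13 (R): throw ball1 h=6 -> lands@19:R; in-air after throw: [b2@14:L b3@16:L b4@17:R b1@19:R]
Beat 14 (L): throw ball2 h=6 -> lands@20:L; in-air after throw: [b3@16:L b4@17:R b1@19:R b2@20:L]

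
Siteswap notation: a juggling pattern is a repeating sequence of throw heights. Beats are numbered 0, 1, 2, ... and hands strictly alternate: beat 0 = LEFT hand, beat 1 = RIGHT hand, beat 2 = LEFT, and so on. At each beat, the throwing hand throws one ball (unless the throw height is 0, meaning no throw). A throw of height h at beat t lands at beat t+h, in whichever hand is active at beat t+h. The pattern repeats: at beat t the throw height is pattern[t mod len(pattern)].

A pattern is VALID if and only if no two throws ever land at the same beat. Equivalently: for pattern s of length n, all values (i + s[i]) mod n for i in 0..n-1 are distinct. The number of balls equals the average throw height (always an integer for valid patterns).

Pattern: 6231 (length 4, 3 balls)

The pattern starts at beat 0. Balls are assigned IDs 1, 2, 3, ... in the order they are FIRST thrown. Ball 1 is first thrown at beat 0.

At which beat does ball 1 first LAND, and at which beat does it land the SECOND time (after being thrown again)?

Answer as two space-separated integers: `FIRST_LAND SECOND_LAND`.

Answer: 6 9

Derivation:
Beat 0 (L): throw ball1 h=6 -> lands@6:L; in-air after throw: [b1@6:L]
Beat 1 (R): throw ball2 h=2 -> lands@3:R; in-air after throw: [b2@3:R b1@6:L]
Beat 2 (L): throw ball3 h=3 -> lands@5:R; in-air after throw: [b2@3:R b3@5:R b1@6:L]
Beat 3 (R): throw ball2 h=1 -> lands@4:L; in-air after throw: [b2@4:L b3@5:R b1@6:L]
Beat 4 (L): throw ball2 h=6 -> lands@10:L; in-air after throw: [b3@5:R b1@6:L b2@10:L]
Beat 5 (R): throw ball3 h=2 -> lands@7:R; in-air after throw: [b1@6:L b3@7:R b2@10:L]
Beat 6 (L): throw ball1 h=3 -> lands@9:R; in-air after throw: [b3@7:R b1@9:R b2@10:L]
Beat 7 (R): throw ball3 h=1 -> lands@8:L; in-air after throw: [b3@8:L b1@9:R b2@10:L]
Beat 8 (L): throw ball3 h=6 -> lands@14:L; in-air after throw: [b1@9:R b2@10:L b3@14:L]
Beat 9 (R): throw ball1 h=2 -> lands@11:R; in-air after throw: [b2@10:L b1@11:R b3@14:L]
Ball 1: thrown@0 h=6 -> first land @6; rethrown@6 h=3 -> second land @9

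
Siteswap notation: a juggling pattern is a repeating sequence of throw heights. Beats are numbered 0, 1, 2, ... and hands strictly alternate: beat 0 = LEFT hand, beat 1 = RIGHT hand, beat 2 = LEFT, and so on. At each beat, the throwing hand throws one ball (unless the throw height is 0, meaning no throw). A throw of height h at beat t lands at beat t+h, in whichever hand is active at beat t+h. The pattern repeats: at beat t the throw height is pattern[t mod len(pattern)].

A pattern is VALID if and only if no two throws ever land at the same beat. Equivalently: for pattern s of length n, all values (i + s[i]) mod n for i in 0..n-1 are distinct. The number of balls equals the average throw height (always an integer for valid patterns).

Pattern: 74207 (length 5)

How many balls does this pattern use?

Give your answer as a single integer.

Pattern = [7, 4, 2, 0, 7], length n = 5
  position 0: throw height = 7, running sum = 7
  position 1: throw height = 4, running sum = 11
  position 2: throw height = 2, running sum = 13
  position 3: throw height = 0, running sum = 13
  position 4: throw height = 7, running sum = 20
Total sum = 20; balls = sum / n = 20 / 5 = 4

Answer: 4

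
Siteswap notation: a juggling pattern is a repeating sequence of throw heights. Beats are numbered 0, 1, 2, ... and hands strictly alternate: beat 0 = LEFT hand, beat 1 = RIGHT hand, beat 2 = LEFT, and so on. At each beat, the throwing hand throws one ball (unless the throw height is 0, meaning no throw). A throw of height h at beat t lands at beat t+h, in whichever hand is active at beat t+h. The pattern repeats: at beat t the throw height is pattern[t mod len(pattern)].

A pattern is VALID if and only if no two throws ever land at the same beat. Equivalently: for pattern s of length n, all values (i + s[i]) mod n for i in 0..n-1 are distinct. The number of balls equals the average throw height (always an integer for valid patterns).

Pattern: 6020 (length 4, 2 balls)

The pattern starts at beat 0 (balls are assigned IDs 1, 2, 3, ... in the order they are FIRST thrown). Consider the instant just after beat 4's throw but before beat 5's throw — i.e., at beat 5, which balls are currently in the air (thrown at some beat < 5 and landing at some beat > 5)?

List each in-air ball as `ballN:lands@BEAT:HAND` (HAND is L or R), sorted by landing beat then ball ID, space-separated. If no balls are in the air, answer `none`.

Beat 0 (L): throw ball1 h=6 -> lands@6:L; in-air after throw: [b1@6:L]
Beat 2 (L): throw ball2 h=2 -> lands@4:L; in-air after throw: [b2@4:L b1@6:L]
Beat 4 (L): throw ball2 h=6 -> lands@10:L; in-air after throw: [b1@6:L b2@10:L]

Answer: ball1:lands@6:L ball2:lands@10:L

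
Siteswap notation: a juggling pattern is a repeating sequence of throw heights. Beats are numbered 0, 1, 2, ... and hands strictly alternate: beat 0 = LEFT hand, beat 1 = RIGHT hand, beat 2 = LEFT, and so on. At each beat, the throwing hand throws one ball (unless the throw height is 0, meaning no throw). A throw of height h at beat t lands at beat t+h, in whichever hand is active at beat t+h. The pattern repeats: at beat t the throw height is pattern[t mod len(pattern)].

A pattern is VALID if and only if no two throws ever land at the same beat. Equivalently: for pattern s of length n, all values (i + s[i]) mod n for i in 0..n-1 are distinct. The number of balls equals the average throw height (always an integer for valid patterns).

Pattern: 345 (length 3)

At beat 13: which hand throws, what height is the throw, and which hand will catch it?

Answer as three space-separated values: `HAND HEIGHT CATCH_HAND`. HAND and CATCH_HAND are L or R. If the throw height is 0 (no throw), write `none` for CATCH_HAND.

Beat 13: 13 mod 2 = 1, so hand = R
Throw height = pattern[13 mod 3] = pattern[1] = 4
Lands at beat 13+4=17, 17 mod 2 = 1, so catch hand = R

Answer: R 4 R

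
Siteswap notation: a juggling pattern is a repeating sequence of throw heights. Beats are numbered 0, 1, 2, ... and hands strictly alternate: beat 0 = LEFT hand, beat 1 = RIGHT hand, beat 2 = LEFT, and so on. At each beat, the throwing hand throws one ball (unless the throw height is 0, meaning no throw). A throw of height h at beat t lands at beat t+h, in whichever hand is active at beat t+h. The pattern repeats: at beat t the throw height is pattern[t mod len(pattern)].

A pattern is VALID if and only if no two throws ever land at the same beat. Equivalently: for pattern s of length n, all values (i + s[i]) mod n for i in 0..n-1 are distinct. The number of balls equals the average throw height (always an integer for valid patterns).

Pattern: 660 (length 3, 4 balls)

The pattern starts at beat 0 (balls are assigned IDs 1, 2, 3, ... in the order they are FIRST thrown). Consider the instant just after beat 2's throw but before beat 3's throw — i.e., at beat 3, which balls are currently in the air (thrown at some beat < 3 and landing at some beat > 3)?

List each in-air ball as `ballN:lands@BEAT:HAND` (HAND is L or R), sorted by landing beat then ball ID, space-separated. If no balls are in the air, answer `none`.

Beat 0 (L): throw ball1 h=6 -> lands@6:L; in-air after throw: [b1@6:L]
Beat 1 (R): throw ball2 h=6 -> lands@7:R; in-air after throw: [b1@6:L b2@7:R]
Beat 3 (R): throw ball3 h=6 -> lands@9:R; in-air after throw: [b1@6:L b2@7:R b3@9:R]

Answer: ball1:lands@6:L ball2:lands@7:R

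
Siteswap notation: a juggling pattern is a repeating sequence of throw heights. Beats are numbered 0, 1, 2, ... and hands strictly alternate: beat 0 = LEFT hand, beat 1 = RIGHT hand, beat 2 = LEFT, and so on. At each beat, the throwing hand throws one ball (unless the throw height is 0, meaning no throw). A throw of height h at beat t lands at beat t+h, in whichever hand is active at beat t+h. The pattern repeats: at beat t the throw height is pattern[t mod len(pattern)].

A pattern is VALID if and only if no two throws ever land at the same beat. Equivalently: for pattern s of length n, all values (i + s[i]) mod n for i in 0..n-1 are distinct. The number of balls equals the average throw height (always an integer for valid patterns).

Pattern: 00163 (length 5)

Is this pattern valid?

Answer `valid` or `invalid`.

Answer: valid

Derivation:
i=0: (i + s[i]) mod n = (0 + 0) mod 5 = 0
i=1: (i + s[i]) mod n = (1 + 0) mod 5 = 1
i=2: (i + s[i]) mod n = (2 + 1) mod 5 = 3
i=3: (i + s[i]) mod n = (3 + 6) mod 5 = 4
i=4: (i + s[i]) mod n = (4 + 3) mod 5 = 2
Residues: [0, 1, 3, 4, 2], distinct: True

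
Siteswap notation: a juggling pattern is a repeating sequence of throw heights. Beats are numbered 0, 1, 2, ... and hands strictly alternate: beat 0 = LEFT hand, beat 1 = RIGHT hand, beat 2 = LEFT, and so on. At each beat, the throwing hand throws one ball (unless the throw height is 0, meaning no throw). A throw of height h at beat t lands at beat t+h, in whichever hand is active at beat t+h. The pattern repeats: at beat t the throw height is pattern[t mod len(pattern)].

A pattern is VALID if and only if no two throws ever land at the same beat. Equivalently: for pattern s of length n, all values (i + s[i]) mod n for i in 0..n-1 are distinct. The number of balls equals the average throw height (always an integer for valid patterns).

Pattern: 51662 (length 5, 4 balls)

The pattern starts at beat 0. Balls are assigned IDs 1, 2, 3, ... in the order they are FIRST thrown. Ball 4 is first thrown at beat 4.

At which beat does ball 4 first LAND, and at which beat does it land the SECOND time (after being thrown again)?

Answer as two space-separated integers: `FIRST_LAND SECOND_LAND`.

Beat 0 (L): throw ball1 h=5 -> lands@5:R; in-air after throw: [b1@5:R]
Beat 1 (R): throw ball2 h=1 -> lands@2:L; in-air after throw: [b2@2:L b1@5:R]
Beat 2 (L): throw ball2 h=6 -> lands@8:L; in-air after throw: [b1@5:R b2@8:L]
Beat 3 (R): throw ball3 h=6 -> lands@9:R; in-air after throw: [b1@5:R b2@8:L b3@9:R]
Beat 4 (L): throw ball4 h=2 -> lands@6:L; in-air after throw: [b1@5:R b4@6:L b2@8:L b3@9:R]
Beat 5 (R): throw ball1 h=5 -> lands@10:L; in-air after throw: [b4@6:L b2@8:L b3@9:R b1@10:L]
Beat 6 (L): throw ball4 h=1 -> lands@7:R; in-air after throw: [b4@7:R b2@8:L b3@9:R b1@10:L]
Beat 7 (R): throw ball4 h=6 -> lands@13:R; in-air after throw: [b2@8:L b3@9:R b1@10:L b4@13:R]
Ball 4: thrown@4 h=2 -> first land @6; rethrown@6 h=1 -> second land @7

Answer: 6 7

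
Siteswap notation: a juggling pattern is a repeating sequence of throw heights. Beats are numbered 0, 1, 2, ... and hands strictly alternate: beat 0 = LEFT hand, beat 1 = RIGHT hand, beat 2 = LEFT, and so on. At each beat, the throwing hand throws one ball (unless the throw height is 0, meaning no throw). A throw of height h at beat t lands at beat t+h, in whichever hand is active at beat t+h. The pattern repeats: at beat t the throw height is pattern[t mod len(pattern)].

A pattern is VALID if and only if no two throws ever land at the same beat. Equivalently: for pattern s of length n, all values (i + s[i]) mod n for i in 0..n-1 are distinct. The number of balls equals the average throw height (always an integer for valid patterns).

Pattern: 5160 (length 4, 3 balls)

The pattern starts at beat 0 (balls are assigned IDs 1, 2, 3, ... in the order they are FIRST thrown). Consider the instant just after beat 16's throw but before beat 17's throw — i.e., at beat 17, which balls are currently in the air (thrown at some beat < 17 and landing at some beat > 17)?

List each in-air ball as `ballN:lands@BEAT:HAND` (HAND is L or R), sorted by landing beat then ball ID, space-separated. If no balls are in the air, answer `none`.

Beat 0 (L): throw ball1 h=5 -> lands@5:R; in-air after throw: [b1@5:R]
Beat 1 (R): throw ball2 h=1 -> lands@2:L; in-air after throw: [b2@2:L b1@5:R]
Beat 2 (L): throw ball2 h=6 -> lands@8:L; in-air after throw: [b1@5:R b2@8:L]
Beat 4 (L): throw ball3 h=5 -> lands@9:R; in-air after throw: [b1@5:R b2@8:L b3@9:R]
Beat 5 (R): throw ball1 h=1 -> lands@6:L; in-air after throw: [b1@6:L b2@8:L b3@9:R]
Beat 6 (L): throw ball1 h=6 -> lands@12:L; in-air after throw: [b2@8:L b3@9:R b1@12:L]
Beat 8 (L): throw ball2 h=5 -> lands@13:R; in-air after throw: [b3@9:R b1@12:L b2@13:R]
Beat 9 (R): throw ball3 h=1 -> lands@10:L; in-air after throw: [b3@10:L b1@12:L b2@13:R]
Beat 10 (L): throw ball3 h=6 -> lands@16:L; in-air after throw: [b1@12:L b2@13:R b3@16:L]
Beat 12 (L): throw ball1 h=5 -> lands@17:R; in-air after throw: [b2@13:R b3@16:L b1@17:R]
Beat 13 (R): throw ball2 h=1 -> lands@14:L; in-air after throw: [b2@14:L b3@16:L b1@17:R]
Beat 14 (L): throw ball2 h=6 -> lands@20:L; in-air after throw: [b3@16:L b1@17:R b2@20:L]
Beat 16 (L): throw ball3 h=5 -> lands@21:R; in-air after throw: [b1@17:R b2@20:L b3@21:R]
Beat 17 (R): throw ball1 h=1 -> lands@18:L; in-air after throw: [b1@18:L b2@20:L b3@21:R]

Answer: ball2:lands@20:L ball3:lands@21:R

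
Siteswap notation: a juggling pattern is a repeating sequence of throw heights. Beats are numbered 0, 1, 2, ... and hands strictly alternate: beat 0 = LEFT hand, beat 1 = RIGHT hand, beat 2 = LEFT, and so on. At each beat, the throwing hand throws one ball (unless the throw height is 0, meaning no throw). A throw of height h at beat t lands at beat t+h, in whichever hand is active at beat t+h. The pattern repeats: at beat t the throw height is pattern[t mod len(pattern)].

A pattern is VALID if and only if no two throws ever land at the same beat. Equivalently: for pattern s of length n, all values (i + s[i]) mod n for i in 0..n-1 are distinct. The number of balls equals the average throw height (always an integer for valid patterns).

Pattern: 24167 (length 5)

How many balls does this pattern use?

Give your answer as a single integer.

Answer: 4

Derivation:
Pattern = [2, 4, 1, 6, 7], length n = 5
  position 0: throw height = 2, running sum = 2
  position 1: throw height = 4, running sum = 6
  position 2: throw height = 1, running sum = 7
  position 3: throw height = 6, running sum = 13
  position 4: throw height = 7, running sum = 20
Total sum = 20; balls = sum / n = 20 / 5 = 4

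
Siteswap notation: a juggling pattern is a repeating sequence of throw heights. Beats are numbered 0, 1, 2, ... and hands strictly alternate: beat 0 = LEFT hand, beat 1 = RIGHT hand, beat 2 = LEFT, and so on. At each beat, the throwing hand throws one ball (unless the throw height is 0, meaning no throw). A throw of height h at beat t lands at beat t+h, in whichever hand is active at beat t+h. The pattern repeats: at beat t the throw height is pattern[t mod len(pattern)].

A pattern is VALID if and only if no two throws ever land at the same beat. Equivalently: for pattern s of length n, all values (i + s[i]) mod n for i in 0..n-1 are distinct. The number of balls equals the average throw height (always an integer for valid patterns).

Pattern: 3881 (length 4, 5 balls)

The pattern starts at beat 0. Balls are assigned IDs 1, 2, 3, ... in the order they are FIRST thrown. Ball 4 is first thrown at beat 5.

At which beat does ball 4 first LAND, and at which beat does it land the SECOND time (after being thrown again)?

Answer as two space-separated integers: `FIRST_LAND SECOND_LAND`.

Beat 0 (L): throw ball1 h=3 -> lands@3:R; in-air after throw: [b1@3:R]
Beat 1 (R): throw ball2 h=8 -> lands@9:R; in-air after throw: [b1@3:R b2@9:R]
Beat 2 (L): throw ball3 h=8 -> lands@10:L; in-air after throw: [b1@3:R b2@9:R b3@10:L]
Beat 3 (R): throw ball1 h=1 -> lands@4:L; in-air after throw: [b1@4:L b2@9:R b3@10:L]
Beat 4 (L): throw ball1 h=3 -> lands@7:R; in-air after throw: [b1@7:R b2@9:R b3@10:L]
Beat 5 (R): throw ball4 h=8 -> lands@13:R; in-air after throw: [b1@7:R b2@9:R b3@10:L b4@13:R]
Beat 6 (L): throw ball5 h=8 -> lands@14:L; in-air after throw: [b1@7:R b2@9:R b3@10:L b4@13:R b5@14:L]
Beat 7 (R): throw ball1 h=1 -> lands@8:L; in-air after throw: [b1@8:L b2@9:R b3@10:L b4@13:R b5@14:L]
Beat 8 (L): throw ball1 h=3 -> lands@11:R; in-air after throw: [b2@9:R b3@10:L b1@11:R b4@13:R b5@14:L]
Beat 9 (R): throw ball2 h=8 -> lands@17:R; in-air after throw: [b3@10:L b1@11:R b4@13:R b5@14:L b2@17:R]
Beat 10 (L): throw ball3 h=8 -> lands@18:L; in-air after throw: [b1@11:R b4@13:R b5@14:L b2@17:R b3@18:L]
Beat 11 (R): throw ball1 h=1 -> lands@12:L; in-air after throw: [b1@12:L b4@13:R b5@14:L b2@17:R b3@18:L]
Beat 12 (L): throw ball1 h=3 -> lands@15:R; in-air after throw: [b4@13:R b5@14:L b1@15:R b2@17:R b3@18:L]
Beat 13 (R): throw ball4 h=8 -> lands@21:R; in-air after throw: [b5@14:L b1@15:R b2@17:R b3@18:L b4@21:R]
Beat 14 (L): throw ball5 h=8 -> lands@22:L; in-air after throw: [b1@15:R b2@17:R b3@18:L b4@21:R b5@22:L]
Beat 15 (R): throw ball1 h=1 -> lands@16:L; in-air after throw: [b1@16:L b2@17:R b3@18:L b4@21:R b5@22:L]
Beat 16 (L): throw ball1 h=3 -> lands@19:R; in-air after throw: [b2@17:R b3@18:L b1@19:R b4@21:R b5@22:L]
Beat 17 (R): throw ball2 h=8 -> lands@25:R; in-air after throw: [b3@18:L b1@19:R b4@21:R b5@22:L b2@25:R]
Beat 18 (L): throw ball3 h=8 -> lands@26:L; in-air after throw: [b1@19:R b4@21:R b5@22:L b2@25:R b3@26:L]
Ball 4: thrown@5 h=8 -> first land @13; rethrown@13 h=8 -> second land @21

Answer: 13 21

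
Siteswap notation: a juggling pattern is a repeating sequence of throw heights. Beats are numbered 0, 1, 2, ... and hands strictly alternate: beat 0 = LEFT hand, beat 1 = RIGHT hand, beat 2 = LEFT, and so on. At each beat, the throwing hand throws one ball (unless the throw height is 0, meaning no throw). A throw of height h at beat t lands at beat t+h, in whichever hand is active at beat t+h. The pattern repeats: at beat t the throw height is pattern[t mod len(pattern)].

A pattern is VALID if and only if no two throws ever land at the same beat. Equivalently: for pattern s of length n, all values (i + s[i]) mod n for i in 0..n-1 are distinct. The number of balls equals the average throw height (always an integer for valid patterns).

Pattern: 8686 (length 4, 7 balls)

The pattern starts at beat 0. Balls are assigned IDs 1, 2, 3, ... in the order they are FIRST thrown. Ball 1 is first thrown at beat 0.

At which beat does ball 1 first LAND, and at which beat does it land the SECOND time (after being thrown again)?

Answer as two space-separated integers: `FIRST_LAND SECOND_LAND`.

Beat 0 (L): throw ball1 h=8 -> lands@8:L; in-air after throw: [b1@8:L]
Beat 1 (R): throw ball2 h=6 -> lands@7:R; in-air after throw: [b2@7:R b1@8:L]
Beat 2 (L): throw ball3 h=8 -> lands@10:L; in-air after throw: [b2@7:R b1@8:L b3@10:L]
Beat 3 (R): throw ball4 h=6 -> lands@9:R; in-air after throw: [b2@7:R b1@8:L b4@9:R b3@10:L]
Beat 4 (L): throw ball5 h=8 -> lands@12:L; in-air after throw: [b2@7:R b1@8:L b4@9:R b3@10:L b5@12:L]
Beat 5 (R): throw ball6 h=6 -> lands@11:R; in-air after throw: [b2@7:R b1@8:L b4@9:R b3@10:L b6@11:R b5@12:L]
Beat 6 (L): throw ball7 h=8 -> lands@14:L; in-air after throw: [b2@7:R b1@8:L b4@9:R b3@10:L b6@11:R b5@12:L b7@14:L]
Beat 7 (R): throw ball2 h=6 -> lands@13:R; in-air after throw: [b1@8:L b4@9:R b3@10:L b6@11:R b5@12:L b2@13:R b7@14:L]
Beat 8 (L): throw ball1 h=8 -> lands@16:L; in-air after throw: [b4@9:R b3@10:L b6@11:R b5@12:L b2@13:R b7@14:L b1@16:L]
Beat 9 (R): throw ball4 h=6 -> lands@15:R; in-air after throw: [b3@10:L b6@11:R b5@12:L b2@13:R b7@14:L b4@15:R b1@16:L]
Beat 10 (L): throw ball3 h=8 -> lands@18:L; in-air after throw: [b6@11:R b5@12:L b2@13:R b7@14:L b4@15:R b1@16:L b3@18:L]
Beat 11 (R): throw ball6 h=6 -> lands@17:R; in-air after throw: [b5@12:L b2@13:R b7@14:L b4@15:R b1@16:L b6@17:R b3@18:L]
Beat 12 (L): throw ball5 h=8 -> lands@20:L; in-air after throw: [b2@13:R b7@14:L b4@15:R b1@16:L b6@17:R b3@18:L b5@20:L]
Beat 13 (R): throw ball2 h=6 -> lands@19:R; in-air after throw: [b7@14:L b4@15:R b1@16:L b6@17:R b3@18:L b2@19:R b5@20:L]
Beat 14 (L): throw ball7 h=8 -> lands@22:L; in-air after throw: [b4@15:R b1@16:L b6@17:R b3@18:L b2@19:R b5@20:L b7@22:L]
Beat 15 (R): throw ball4 h=6 -> lands@21:R; in-air after throw: [b1@16:L b6@17:R b3@18:L b2@19:R b5@20:L b4@21:R b7@22:L]
Beat 16 (L): throw ball1 h=8 -> lands@24:L; in-air after throw: [b6@17:R b3@18:L b2@19:R b5@20:L b4@21:R b7@22:L b1@24:L]
Ball 1: thrown@0 h=8 -> first land @8; rethrown@8 h=8 -> second land @16

Answer: 8 16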